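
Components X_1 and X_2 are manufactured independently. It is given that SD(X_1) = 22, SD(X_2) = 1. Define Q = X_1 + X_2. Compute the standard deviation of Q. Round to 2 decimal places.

22.02

var(X_1) = 484, var(X_2) = 1
By independence, var(Q) = (1)²var(X_1) + (1)²var(X_2)
= (1)²·484 + (1)²·1 = 485
SD(Q) = √485 ≈ 22.02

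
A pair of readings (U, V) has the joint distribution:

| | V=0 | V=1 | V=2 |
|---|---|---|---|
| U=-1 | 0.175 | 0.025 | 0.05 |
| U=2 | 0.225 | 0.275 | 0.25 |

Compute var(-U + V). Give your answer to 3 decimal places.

E[U] = 1.25,  E[V] = 0.9,  E[UV] = 1.425
var(U) = 3.25 − (1.25)² = 1.6875;  var(V) = 1.5 − (0.9)² = 0.69
Cov(U,V) = 1.425 − (1.25)(0.9) = 0.3
var(-U + V) = (-1)²·1.6875 + (1)²·0.69 + 2·(-1)·(1)·0.3 = 1.7775

1.778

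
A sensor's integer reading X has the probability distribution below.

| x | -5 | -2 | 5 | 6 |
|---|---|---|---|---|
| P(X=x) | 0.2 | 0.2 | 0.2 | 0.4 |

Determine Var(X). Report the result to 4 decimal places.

E[X] = (-5)(0.2) + (-2)(0.2) + (5)(0.2) + (6)(0.4) = 2
E[X²] = (-5)²(0.2) + (-2)²(0.2) + (5)²(0.2) + (6)²(0.4) = 25.2
Var(X) = E[X²] − (E[X])² = 25.2 − (2)² = 21.2

21.2000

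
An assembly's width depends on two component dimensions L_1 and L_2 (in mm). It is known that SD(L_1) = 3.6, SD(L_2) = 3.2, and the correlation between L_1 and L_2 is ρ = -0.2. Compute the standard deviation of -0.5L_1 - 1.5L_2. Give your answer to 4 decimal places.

Var(L_1) = (3.6)² = 12.96;  Var(L_2) = (3.2)² = 10.24
Cov(L_1,L_2) = ρ·SD(L_1)·SD(L_2) = -0.2·3.6·3.2 = -2.304
Var(-0.5L_1 - 1.5L_2) = (-0.5)²·Var(L_1) + (-1.5)²·Var(L_2) + 2·(-0.5)·(-1.5)·Cov(L_1,L_2)
= 0.25·12.96 + 2.25·10.24 + 1.5·-2.304 = 22.824
SD(-0.5L_1 - 1.5L_2) = √22.824 ≈ 4.7774

4.7774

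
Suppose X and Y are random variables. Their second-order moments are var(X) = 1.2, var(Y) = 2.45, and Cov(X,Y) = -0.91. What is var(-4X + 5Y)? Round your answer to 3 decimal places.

116.850

var(-4X + 5Y) = (-4)²·var(X) + (5)²·var(Y) + 2·(-4)·(5)·Cov(X,Y)
= 16·1.2 + 25·2.45 + -40·-0.91 = 116.85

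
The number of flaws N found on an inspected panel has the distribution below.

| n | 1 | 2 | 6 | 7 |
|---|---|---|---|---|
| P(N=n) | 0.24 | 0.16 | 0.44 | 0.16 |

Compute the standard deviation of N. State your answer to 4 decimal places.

E[N] = (1)(0.24) + (2)(0.16) + (6)(0.44) + (7)(0.16) = 4.32
E[N²] = (1)²(0.24) + (2)²(0.16) + (6)²(0.44) + (7)²(0.16) = 24.56
V(N) = E[N²] − (E[N])² = 24.56 − (4.32)² = 5.8976
sd(N) = √5.8976 ≈ 2.4285

2.4285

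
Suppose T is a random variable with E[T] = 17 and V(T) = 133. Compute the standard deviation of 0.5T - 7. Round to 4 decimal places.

5.7663

V(0.5T - 7) = (0.5)²·133 = 33.25
sd(0.5T - 7) = √33.25 ≈ 5.7663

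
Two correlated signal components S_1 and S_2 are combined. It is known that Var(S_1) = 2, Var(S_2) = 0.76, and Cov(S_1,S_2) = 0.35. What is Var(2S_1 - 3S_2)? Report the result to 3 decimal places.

Var(2S_1 - 3S_2) = (2)²·Var(S_1) + (-3)²·Var(S_2) + 2·(2)·(-3)·Cov(S_1,S_2)
= 4·2 + 9·0.76 + -12·0.35 = 10.64

10.640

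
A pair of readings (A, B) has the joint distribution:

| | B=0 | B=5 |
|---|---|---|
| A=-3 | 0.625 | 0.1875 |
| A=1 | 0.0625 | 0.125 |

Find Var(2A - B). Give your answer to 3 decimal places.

9.809

E[A] = -2.25,  E[B] = 1.5625,  E[AB] = -2.1875
Var(A) = 7.5 − (-2.25)² = 2.4375;  Var(B) = 7.8125 − (1.5625)² = 5.37109375
cov(A,B) = -2.1875 − (-2.25)(1.5625) = 1.328125
Var(2A - B) = (2)²·2.4375 + (-1)²·5.37109375 + 2·(2)·(-1)·1.328125 = 9.80859375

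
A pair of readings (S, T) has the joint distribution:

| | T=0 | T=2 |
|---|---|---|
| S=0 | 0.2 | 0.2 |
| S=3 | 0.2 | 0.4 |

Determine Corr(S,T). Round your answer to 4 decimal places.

E[S] = 1.8,  E[T] = 1.2
E[ST] = 2.4
Cov(S,T) = E[ST] − E[S]E[T] = 2.4 − (1.8)(1.2) = 0.24
Var(S) = 2.16,  Var(T) = 0.96
ρ = 0.24 / √(2.16·0.96) ≈ 0.1667

0.1667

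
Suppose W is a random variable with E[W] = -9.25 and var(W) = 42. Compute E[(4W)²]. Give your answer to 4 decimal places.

E[4W] = 4·-9.25 = -37
var(4W) = (4)²·42 = 672
E[(4W)²] = var((4W)) + (E[(4W)])² = 672 + (-37)² = 2041

2041.0000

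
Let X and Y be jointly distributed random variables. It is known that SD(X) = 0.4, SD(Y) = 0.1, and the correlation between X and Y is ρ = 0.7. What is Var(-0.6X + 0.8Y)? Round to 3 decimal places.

Var(X) = (0.4)² = 0.16;  Var(Y) = (0.1)² = 0.01
cov(X,Y) = ρ·SD(X)·SD(Y) = 0.7·0.4·0.1 = 0.028
Var(-0.6X + 0.8Y) = (-0.6)²·Var(X) + (0.8)²·Var(Y) + 2·(-0.6)·(0.8)·cov(X,Y)
= 0.36·0.16 + 0.64·0.01 + -0.96·0.028 = 0.03712

0.037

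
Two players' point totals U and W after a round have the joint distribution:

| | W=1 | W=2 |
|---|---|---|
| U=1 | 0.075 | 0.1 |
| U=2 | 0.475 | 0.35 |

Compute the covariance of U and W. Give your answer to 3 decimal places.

-0.021

E[U] = 1.825,  E[W] = 1.45
E[UW] = 2.625
cov(U,W) = E[UW] − E[U]E[W] = 2.625 − (1.825)(1.45) = -0.02125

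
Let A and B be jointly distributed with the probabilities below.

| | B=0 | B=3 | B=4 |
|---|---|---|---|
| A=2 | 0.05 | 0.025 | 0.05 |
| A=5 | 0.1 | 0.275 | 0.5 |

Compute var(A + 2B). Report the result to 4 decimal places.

9.8944

E[A] = 4.625,  E[B] = 3.1,  E[AB] = 14.675
var(A) = 22.375 − (4.625)² = 0.984375;  var(B) = 11.5 − (3.1)² = 1.89
Cov(A,B) = 14.675 − (4.625)(3.1) = 0.3375
var(A + 2B) = (1)²·0.984375 + (2)²·1.89 + 2·(1)·(2)·0.3375 = 9.894375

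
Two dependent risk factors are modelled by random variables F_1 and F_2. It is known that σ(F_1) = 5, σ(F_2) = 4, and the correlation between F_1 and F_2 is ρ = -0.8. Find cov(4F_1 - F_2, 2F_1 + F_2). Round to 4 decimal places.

152.0000

V(F_1) = (5)² = 25;  V(F_2) = (4)² = 16
cov(F_1,F_2) = ρ·σ(F_1)·σ(F_2) = -0.8·5·4 = -16
cov(4F_1 - F_2, 2F_1 + F_2) = (4)(2)V(F_1) + (-1)(1)V(F_2) + [(4)(1) + (-1)(2)]cov(F_1,F_2)
= 8·25 + -1·16 + 2·-16 = 152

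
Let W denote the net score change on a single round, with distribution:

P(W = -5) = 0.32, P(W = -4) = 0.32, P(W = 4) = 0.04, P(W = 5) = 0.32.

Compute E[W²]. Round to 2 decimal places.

E[W²] = (-5)²(0.32) + (-4)²(0.32) + (4)²(0.04) + (5)²(0.32) = 21.76

21.76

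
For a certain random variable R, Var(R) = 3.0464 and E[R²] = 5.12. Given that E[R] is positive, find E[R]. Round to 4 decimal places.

(E[R])² = E[R²] − Var(R) = 5.12 − 3.0464 = 2.0736
E[R] = √2.0736 = 1.44

1.4400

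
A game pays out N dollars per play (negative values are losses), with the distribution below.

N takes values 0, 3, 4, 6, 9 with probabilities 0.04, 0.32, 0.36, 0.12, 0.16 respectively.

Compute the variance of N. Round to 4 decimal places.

5.1264

E[N] = (0)(0.04) + (3)(0.32) + (4)(0.36) + (6)(0.12) + (9)(0.16) = 4.56
E[N²] = (0)²(0.04) + (3)²(0.32) + (4)²(0.36) + (6)²(0.12) + (9)²(0.16) = 25.92
V(N) = E[N²] − (E[N])² = 25.92 − (4.56)² = 5.1264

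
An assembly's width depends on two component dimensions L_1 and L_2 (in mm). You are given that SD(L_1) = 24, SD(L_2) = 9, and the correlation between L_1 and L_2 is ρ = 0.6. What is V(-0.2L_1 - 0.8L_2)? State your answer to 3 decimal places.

V(L_1) = (24)² = 576;  V(L_2) = (9)² = 81
cov(L_1,L_2) = ρ·SD(L_1)·SD(L_2) = 0.6·24·9 = 129.6
V(-0.2L_1 - 0.8L_2) = (-0.2)²·V(L_1) + (-0.8)²·V(L_2) + 2·(-0.2)·(-0.8)·cov(L_1,L_2)
= 0.04·576 + 0.64·81 + 0.32·129.6 = 116.352

116.352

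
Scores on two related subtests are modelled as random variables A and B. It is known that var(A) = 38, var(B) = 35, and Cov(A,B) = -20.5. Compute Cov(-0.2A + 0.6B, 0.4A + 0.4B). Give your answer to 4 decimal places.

2.0800

Cov(-0.2A + 0.6B, 0.4A + 0.4B) = (-0.2)(0.4)var(A) + (0.6)(0.4)var(B) + [(-0.2)(0.4) + (0.6)(0.4)]Cov(A,B)
= -0.08·38 + 0.24·35 + 0.16·-20.5 = 2.08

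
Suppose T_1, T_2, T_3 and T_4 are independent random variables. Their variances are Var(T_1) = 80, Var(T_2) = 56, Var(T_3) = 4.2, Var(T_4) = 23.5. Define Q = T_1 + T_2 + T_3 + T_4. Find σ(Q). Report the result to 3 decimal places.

By independence, Var(Q) = (1)²Var(T_1) + (1)²Var(T_2) + (1)²Var(T_3) + (1)²Var(T_4)
= (1)²·80 + (1)²·56 + (1)²·4.2 + (1)²·23.5 = 163.7
σ(Q) = √163.7 ≈ 12.795

12.795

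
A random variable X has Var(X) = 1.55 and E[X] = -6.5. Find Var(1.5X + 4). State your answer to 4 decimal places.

3.4875

Var(1.5X + 4) = (1.5)²·Var(X) = 2.25·1.55 = 3.4875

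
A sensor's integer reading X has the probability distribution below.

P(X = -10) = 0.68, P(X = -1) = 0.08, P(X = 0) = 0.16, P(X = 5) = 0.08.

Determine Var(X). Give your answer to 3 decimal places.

28.090

E[X] = (-10)(0.68) + (-1)(0.08) + (0)(0.16) + (5)(0.08) = -6.48
E[X²] = (-10)²(0.68) + (-1)²(0.08) + (0)²(0.16) + (5)²(0.08) = 70.08
Var(X) = E[X²] − (E[X])² = 70.08 − (-6.48)² = 28.0896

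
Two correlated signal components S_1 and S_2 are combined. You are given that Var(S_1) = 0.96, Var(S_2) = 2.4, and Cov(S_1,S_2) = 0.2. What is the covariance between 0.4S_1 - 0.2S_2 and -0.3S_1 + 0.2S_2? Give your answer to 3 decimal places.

-0.183

Cov(0.4S_1 - 0.2S_2, -0.3S_1 + 0.2S_2) = (0.4)(-0.3)Var(S_1) + (-0.2)(0.2)Var(S_2) + [(0.4)(0.2) + (-0.2)(-0.3)]Cov(S_1,S_2)
= -0.12·0.96 + -0.04·2.4 + 0.14·0.2 = -0.1832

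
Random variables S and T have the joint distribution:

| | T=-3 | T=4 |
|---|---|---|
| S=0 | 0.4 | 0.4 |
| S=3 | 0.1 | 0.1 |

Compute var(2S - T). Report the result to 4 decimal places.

E[S] = 0.6,  E[T] = 0.5,  E[ST] = 0.3
var(S) = 1.8 − (0.6)² = 1.44;  var(T) = 12.5 − (0.5)² = 12.25
cov(S,T) = 0.3 − (0.6)(0.5) = 0
var(2S - T) = (2)²·1.44 + (-1)²·12.25 + 2·(2)·(-1)·0 = 18.01

18.0100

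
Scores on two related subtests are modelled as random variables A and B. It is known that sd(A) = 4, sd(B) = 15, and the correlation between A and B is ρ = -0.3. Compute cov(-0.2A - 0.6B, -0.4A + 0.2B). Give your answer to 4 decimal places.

-29.3200

Var(A) = (4)² = 16;  Var(B) = (15)² = 225
cov(A,B) = ρ·sd(A)·sd(B) = -0.3·4·15 = -18
cov(-0.2A - 0.6B, -0.4A + 0.2B) = (-0.2)(-0.4)Var(A) + (-0.6)(0.2)Var(B) + [(-0.2)(0.2) + (-0.6)(-0.4)]cov(A,B)
= 0.08·16 + -0.12·225 + 0.2·-18 = -29.32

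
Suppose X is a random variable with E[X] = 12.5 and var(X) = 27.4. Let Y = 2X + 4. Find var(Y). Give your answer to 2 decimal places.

var(2X + 4) = (2)²·var(X) = 4·27.4 = 109.6

109.60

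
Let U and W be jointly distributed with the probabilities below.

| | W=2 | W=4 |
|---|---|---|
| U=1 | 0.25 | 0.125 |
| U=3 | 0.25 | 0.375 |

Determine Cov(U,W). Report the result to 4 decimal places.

0.2500

E[U] = 2.25,  E[W] = 3
E[UW] = 7
Cov(U,W) = E[UW] − E[U]E[W] = 7 − (2.25)(3) = 0.25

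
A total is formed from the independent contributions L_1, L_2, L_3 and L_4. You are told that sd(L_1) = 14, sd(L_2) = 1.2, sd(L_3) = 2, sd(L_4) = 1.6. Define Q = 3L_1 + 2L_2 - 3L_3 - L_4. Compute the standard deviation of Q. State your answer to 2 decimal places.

var(L_1) = 196, var(L_2) = 1.44, var(L_3) = 4, var(L_4) = 2.56
By independence, var(Q) = (3)²var(L_1) + (2)²var(L_2) + (-3)²var(L_3) + (-1)²var(L_4)
= (3)²·196 + (2)²·1.44 + (-3)²·4 + (-1)²·2.56 = 1808.32
sd(Q) = √1808.32 ≈ 42.52

42.52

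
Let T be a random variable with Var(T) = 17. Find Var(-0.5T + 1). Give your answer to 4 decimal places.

Var(-0.5T + 1) = (-0.5)²·Var(T) = 0.25·17 = 4.25

4.2500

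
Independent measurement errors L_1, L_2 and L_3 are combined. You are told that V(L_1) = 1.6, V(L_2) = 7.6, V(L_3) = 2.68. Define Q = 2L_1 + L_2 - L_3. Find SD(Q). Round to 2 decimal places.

4.08

By independence, V(Q) = (2)²V(L_1) + (1)²V(L_2) + (-1)²V(L_3)
= (2)²·1.6 + (1)²·7.6 + (-1)²·2.68 = 16.68
SD(Q) = √16.68 ≈ 4.08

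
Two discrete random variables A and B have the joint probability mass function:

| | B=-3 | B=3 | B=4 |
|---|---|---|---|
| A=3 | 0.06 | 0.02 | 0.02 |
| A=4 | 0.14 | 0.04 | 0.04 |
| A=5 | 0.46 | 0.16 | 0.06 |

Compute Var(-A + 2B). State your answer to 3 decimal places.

37.512

E[A] = 4.58,  E[B] = -0.84,  E[AB] = -3.98
Var(A) = 21.42 − (4.58)² = 0.4436;  Var(B) = 9.84 − (-0.84)² = 9.1344
Cov(A,B) = -3.98 − (4.58)(-0.84) = -0.1328
Var(-A + 2B) = (-1)²·0.4436 + (2)²·9.1344 + 2·(-1)·(2)·-0.1328 = 37.5124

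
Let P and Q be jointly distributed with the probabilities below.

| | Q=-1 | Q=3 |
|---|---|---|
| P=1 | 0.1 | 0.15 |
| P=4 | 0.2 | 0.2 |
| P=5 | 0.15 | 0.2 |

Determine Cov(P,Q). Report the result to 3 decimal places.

-0.120

E[P] = 3.6,  E[Q] = 1.2
E[PQ] = 4.2
Cov(P,Q) = E[PQ] − E[P]E[Q] = 4.2 − (3.6)(1.2) = -0.12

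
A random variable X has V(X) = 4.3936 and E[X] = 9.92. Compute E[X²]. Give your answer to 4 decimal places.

102.8000

E[X²] = V(X) + (E[X])² = 4.3936 + (9.92)² = 102.8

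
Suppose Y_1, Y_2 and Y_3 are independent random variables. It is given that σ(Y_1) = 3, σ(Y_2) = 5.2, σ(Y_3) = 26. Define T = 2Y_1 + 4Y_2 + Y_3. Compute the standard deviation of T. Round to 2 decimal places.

var(Y_1) = 9, var(Y_2) = 27.04, var(Y_3) = 676
By independence, var(T) = (2)²var(Y_1) + (4)²var(Y_2) + (1)²var(Y_3)
= (2)²·9 + (4)²·27.04 + (1)²·676 = 1144.64
σ(T) = √1144.64 ≈ 33.83

33.83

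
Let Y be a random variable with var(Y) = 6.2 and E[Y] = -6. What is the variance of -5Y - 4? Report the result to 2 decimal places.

155.00

var(-5Y - 4) = (-5)²·var(Y) = 25·6.2 = 155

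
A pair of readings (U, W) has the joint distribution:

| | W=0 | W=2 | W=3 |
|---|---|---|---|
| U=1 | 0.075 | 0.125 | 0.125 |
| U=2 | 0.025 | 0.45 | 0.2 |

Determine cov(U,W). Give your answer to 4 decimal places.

0.0656

E[U] = 1.675,  E[W] = 2.125
E[UW] = 3.625
cov(U,W) = E[UW] − E[U]E[W] = 3.625 − (1.675)(2.125) = 0.065625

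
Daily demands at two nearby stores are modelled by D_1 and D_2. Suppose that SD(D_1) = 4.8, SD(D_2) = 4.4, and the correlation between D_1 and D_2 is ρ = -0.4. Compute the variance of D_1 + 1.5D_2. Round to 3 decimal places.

41.256

var(D_1) = (4.8)² = 23.04;  var(D_2) = (4.4)² = 19.36
Cov(D_1,D_2) = ρ·SD(D_1)·SD(D_2) = -0.4·4.8·4.4 = -8.448
var(D_1 + 1.5D_2) = (1)²·var(D_1) + (1.5)²·var(D_2) + 2·(1)·(1.5)·Cov(D_1,D_2)
= 1·23.04 + 2.25·19.36 + 3·-8.448 = 41.256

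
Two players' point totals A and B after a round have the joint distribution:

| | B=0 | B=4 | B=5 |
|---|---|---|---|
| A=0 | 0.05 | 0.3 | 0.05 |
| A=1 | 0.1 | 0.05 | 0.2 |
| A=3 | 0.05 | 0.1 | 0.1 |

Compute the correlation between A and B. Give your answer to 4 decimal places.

-0.0023

E[A] = 1.1,  E[B] = 3.55
E[AB] = 3.9
Cov(A,B) = E[AB] − E[A]E[B] = 3.9 − (1.1)(3.55) = -0.005
V(A) = 1.39,  V(B) = 3.3475
ρ = -0.005 / √(1.39·3.3475) ≈ -0.0023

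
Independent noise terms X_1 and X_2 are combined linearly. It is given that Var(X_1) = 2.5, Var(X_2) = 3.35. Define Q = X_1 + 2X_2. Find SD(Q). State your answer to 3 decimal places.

3.987

By independence, Var(Q) = (1)²Var(X_1) + (2)²Var(X_2)
= (1)²·2.5 + (2)²·3.35 = 15.9
SD(Q) = √15.9 ≈ 3.987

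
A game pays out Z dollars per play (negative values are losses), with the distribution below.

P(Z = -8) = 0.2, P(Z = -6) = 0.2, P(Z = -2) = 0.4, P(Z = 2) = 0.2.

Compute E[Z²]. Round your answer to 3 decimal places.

E[Z²] = (-8)²(0.2) + (-6)²(0.2) + (-2)²(0.4) + (2)²(0.2) = 22.4

22.400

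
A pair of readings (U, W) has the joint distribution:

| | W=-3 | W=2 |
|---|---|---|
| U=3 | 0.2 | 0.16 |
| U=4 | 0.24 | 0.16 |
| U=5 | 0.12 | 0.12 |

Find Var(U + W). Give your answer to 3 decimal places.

6.874

E[U] = 3.88,  E[W] = -0.8,  E[UW] = -3.04
Var(U) = 15.64 − (3.88)² = 0.5856;  Var(W) = 6.8 − (-0.8)² = 6.16
Cov(U,W) = -3.04 − (3.88)(-0.8) = 0.064
Var(U + W) = (1)²·0.5856 + (1)²·6.16 + 2·(1)·(1)·0.064 = 6.8736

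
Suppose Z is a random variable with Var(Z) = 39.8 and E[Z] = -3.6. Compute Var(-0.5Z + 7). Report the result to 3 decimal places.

Var(-0.5Z + 7) = (-0.5)²·Var(Z) = 0.25·39.8 = 9.95

9.950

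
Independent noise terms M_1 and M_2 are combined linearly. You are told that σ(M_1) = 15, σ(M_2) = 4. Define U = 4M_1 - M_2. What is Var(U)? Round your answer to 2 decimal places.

3616.00

Var(M_1) = 225, Var(M_2) = 16
By independence, Var(U) = (4)²Var(M_1) + (-1)²Var(M_2)
= (4)²·225 + (-1)²·16 = 3616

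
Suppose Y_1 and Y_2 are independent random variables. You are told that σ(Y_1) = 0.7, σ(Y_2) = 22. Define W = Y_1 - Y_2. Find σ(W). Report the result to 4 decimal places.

22.0111

Var(Y_1) = 0.49, Var(Y_2) = 484
By independence, Var(W) = (1)²Var(Y_1) + (-1)²Var(Y_2)
= (1)²·0.49 + (-1)²·484 = 484.49
σ(W) = √484.49 ≈ 22.0111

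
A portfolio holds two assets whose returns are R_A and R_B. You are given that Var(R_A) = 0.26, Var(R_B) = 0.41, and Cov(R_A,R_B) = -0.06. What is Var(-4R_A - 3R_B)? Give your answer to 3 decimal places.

6.410

Var(-4R_A - 3R_B) = (-4)²·Var(R_A) + (-3)²·Var(R_B) + 2·(-4)·(-3)·Cov(R_A,R_B)
= 16·0.26 + 9·0.41 + 24·-0.06 = 6.41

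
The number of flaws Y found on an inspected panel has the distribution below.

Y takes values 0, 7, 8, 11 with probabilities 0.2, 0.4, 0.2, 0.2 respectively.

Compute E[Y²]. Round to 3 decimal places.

E[Y²] = (0)²(0.2) + (7)²(0.4) + (8)²(0.2) + (11)²(0.2) = 56.6

56.600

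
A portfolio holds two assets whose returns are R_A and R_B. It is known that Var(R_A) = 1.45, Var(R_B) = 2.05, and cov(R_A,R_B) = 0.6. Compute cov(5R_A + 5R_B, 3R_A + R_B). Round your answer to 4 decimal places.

cov(5R_A + 5R_B, 3R_A + R_B) = (5)(3)Var(R_A) + (5)(1)Var(R_B) + [(5)(1) + (5)(3)]cov(R_A,R_B)
= 15·1.45 + 5·2.05 + 20·0.6 = 44

44.0000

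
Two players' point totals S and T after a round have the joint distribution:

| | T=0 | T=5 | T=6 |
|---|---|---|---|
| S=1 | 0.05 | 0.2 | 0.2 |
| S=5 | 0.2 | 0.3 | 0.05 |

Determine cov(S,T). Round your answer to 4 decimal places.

E[S] = 3.2,  E[T] = 4
E[ST] = 11.2
cov(S,T) = E[ST] − E[S]E[T] = 11.2 − (3.2)(4) = -1.6

-1.6000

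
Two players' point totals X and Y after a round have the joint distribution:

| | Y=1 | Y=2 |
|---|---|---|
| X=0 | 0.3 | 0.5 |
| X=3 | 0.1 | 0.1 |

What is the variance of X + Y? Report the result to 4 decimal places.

E[X] = 0.6,  E[Y] = 1.6,  E[XY] = 0.9
var(X) = 1.8 − (0.6)² = 1.44;  var(Y) = 2.8 − (1.6)² = 0.24
Cov(X,Y) = 0.9 − (0.6)(1.6) = -0.06
var(X + Y) = (1)²·1.44 + (1)²·0.24 + 2·(1)·(1)·-0.06 = 1.56

1.5600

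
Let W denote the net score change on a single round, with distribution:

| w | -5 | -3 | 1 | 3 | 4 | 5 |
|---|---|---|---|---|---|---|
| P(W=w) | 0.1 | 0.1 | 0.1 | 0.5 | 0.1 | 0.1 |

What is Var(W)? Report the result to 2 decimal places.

9.21

E[W] = (-5)(0.1) + (-3)(0.1) + (1)(0.1) + (3)(0.5) + (4)(0.1) + (5)(0.1) = 1.7
E[W²] = (-5)²(0.1) + (-3)²(0.1) + (1)²(0.1) + (3)²(0.5) + (4)²(0.1) + (5)²(0.1) = 12.1
Var(W) = E[W²] − (E[W])² = 12.1 − (1.7)² = 9.21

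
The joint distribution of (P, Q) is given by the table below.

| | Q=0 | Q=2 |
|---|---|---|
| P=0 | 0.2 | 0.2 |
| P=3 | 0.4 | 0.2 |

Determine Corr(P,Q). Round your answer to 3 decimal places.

-0.167

E[P] = 1.8,  E[Q] = 0.8
E[PQ] = 1.2
Cov(P,Q) = E[PQ] − E[P]E[Q] = 1.2 − (1.8)(0.8) = -0.24
Var(P) = 2.16,  Var(Q) = 0.96
ρ = -0.24 / √(2.16·0.96) ≈ -0.167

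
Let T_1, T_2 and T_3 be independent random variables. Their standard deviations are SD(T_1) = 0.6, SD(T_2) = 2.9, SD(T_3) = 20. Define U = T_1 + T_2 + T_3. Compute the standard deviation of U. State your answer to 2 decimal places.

20.22

V(T_1) = 0.36, V(T_2) = 8.41, V(T_3) = 400
By independence, V(U) = (1)²V(T_1) + (1)²V(T_2) + (1)²V(T_3)
= (1)²·0.36 + (1)²·8.41 + (1)²·400 = 408.77
SD(U) = √408.77 ≈ 20.22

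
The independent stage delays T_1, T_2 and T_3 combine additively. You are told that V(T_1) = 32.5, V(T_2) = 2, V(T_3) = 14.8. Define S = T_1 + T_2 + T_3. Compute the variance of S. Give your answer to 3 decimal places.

By independence, V(S) = (1)²V(T_1) + (1)²V(T_2) + (1)²V(T_3)
= (1)²·32.5 + (1)²·2 + (1)²·14.8 = 49.3

49.300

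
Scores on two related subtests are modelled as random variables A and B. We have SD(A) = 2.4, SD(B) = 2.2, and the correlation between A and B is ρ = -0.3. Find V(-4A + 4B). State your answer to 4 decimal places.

V(A) = (2.4)² = 5.76;  V(B) = (2.2)² = 4.84
cov(A,B) = ρ·SD(A)·SD(B) = -0.3·2.4·2.2 = -1.584
V(-4A + 4B) = (-4)²·V(A) + (4)²·V(B) + 2·(-4)·(4)·cov(A,B)
= 16·5.76 + 16·4.84 + -32·-1.584 = 220.288

220.2880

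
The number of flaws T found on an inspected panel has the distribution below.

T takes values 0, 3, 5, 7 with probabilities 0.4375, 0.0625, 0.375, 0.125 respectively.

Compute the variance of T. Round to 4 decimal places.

7.4336

E[T] = (0)(0.4375) + (3)(0.0625) + (5)(0.375) + (7)(0.125) = 2.9375
E[T²] = (0)²(0.4375) + (3)²(0.0625) + (5)²(0.375) + (7)²(0.125) = 16.0625
V(T) = E[T²] − (E[T])² = 16.0625 − (2.9375)² = 7.43359375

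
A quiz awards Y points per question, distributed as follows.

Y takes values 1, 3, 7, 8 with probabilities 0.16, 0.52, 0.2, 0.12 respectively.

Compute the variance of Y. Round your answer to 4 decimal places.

E[Y] = (1)(0.16) + (3)(0.52) + (7)(0.2) + (8)(0.12) = 4.08
E[Y²] = (1)²(0.16) + (3)²(0.52) + (7)²(0.2) + (8)²(0.12) = 22.32
Var(Y) = E[Y²] − (E[Y])² = 22.32 − (4.08)² = 5.6736

5.6736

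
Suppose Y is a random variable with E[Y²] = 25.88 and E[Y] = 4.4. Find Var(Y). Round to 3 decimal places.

6.520

Var(Y) = 25.88 − (4.4)² = 6.52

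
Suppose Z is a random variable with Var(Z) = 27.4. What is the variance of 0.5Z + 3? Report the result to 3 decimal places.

Var(0.5Z + 3) = (0.5)²·Var(Z) = 0.25·27.4 = 6.85

6.850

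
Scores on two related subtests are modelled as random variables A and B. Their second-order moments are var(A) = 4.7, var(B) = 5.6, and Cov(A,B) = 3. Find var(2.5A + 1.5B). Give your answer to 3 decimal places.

64.475

var(2.5A + 1.5B) = (2.5)²·var(A) + (1.5)²·var(B) + 2·(2.5)·(1.5)·Cov(A,B)
= 6.25·4.7 + 2.25·5.6 + 7.5·3 = 64.475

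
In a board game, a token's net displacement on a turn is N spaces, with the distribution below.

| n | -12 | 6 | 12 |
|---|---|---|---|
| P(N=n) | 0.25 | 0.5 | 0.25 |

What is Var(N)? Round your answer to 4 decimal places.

81.0000

E[N] = (-12)(0.25) + (6)(0.5) + (12)(0.25) = 3
E[N²] = (-12)²(0.25) + (6)²(0.5) + (12)²(0.25) = 90
Var(N) = E[N²] − (E[N])² = 90 − (3)² = 81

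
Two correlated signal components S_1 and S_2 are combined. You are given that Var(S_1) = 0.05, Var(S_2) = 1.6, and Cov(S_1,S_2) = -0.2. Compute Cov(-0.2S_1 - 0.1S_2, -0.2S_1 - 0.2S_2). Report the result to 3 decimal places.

0.022

Cov(-0.2S_1 - 0.1S_2, -0.2S_1 - 0.2S_2) = (-0.2)(-0.2)Var(S_1) + (-0.1)(-0.2)Var(S_2) + [(-0.2)(-0.2) + (-0.1)(-0.2)]Cov(S_1,S_2)
= 0.04·0.05 + 0.02·1.6 + 0.06·-0.2 = 0.022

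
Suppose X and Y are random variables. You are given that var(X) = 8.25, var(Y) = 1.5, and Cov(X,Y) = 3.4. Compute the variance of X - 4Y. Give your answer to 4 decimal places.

5.0500

var(X - 4Y) = (1)²·var(X) + (-4)²·var(Y) + 2·(1)·(-4)·Cov(X,Y)
= 1·8.25 + 16·1.5 + -8·3.4 = 5.05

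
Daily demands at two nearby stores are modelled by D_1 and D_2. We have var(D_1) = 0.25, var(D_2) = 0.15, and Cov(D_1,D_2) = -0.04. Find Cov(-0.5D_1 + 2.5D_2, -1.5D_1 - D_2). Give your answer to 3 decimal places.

-0.058

Cov(-0.5D_1 + 2.5D_2, -1.5D_1 - D_2) = (-0.5)(-1.5)var(D_1) + (2.5)(-1)var(D_2) + [(-0.5)(-1) + (2.5)(-1.5)]Cov(D_1,D_2)
= 0.75·0.25 + -2.5·0.15 + -3.25·-0.04 = -0.0575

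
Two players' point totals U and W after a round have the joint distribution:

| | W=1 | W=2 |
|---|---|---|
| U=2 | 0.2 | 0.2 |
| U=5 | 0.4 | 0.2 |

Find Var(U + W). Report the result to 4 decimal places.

2.1600

E[U] = 3.8,  E[W] = 1.4,  E[UW] = 5.2
Var(U) = 16.6 − (3.8)² = 2.16;  Var(W) = 2.2 − (1.4)² = 0.24
cov(U,W) = 5.2 − (3.8)(1.4) = -0.12
Var(U + W) = (1)²·2.16 + (1)²·0.24 + 2·(1)·(1)·-0.12 = 2.16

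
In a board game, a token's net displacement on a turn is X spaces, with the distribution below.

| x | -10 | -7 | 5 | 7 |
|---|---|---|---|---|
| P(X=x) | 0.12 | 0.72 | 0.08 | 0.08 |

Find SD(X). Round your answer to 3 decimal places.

5.032

E[X] = (-10)(0.12) + (-7)(0.72) + (5)(0.08) + (7)(0.08) = -5.28
E[X²] = (-10)²(0.12) + (-7)²(0.72) + (5)²(0.08) + (7)²(0.08) = 53.2
Var(X) = E[X²] − (E[X])² = 53.2 − (-5.28)² = 25.3216
SD(X) = √25.3216 ≈ 5.032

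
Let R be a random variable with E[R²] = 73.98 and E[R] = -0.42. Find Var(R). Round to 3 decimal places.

73.804

Var(R) = 73.98 − (-0.42)² = 73.8036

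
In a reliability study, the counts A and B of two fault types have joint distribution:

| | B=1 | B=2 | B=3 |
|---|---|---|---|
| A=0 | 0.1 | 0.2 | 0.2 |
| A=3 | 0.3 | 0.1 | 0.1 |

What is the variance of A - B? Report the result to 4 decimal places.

3.8400

E[A] = 1.5,  E[B] = 1.9,  E[AB] = 2.4
var(A) = 4.5 − (1.5)² = 2.25;  var(B) = 4.3 − (1.9)² = 0.69
cov(A,B) = 2.4 − (1.5)(1.9) = -0.45
var(A - B) = (1)²·2.25 + (-1)²·0.69 + 2·(1)·(-1)·-0.45 = 3.84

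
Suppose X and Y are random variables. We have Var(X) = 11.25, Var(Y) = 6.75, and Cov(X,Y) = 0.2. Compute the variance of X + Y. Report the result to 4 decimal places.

Var(X + Y) = (1)²·Var(X) + (1)²·Var(Y) + 2·(1)·(1)·Cov(X,Y)
= 1·11.25 + 1·6.75 + 2·0.2 = 18.4

18.4000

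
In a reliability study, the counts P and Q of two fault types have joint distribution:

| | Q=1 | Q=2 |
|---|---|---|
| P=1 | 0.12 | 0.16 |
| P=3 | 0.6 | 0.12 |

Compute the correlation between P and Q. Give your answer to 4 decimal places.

E[P] = 2.44,  E[Q] = 1.28
E[PQ] = 2.96
Cov(P,Q) = E[PQ] − E[P]E[Q] = 2.96 − (2.44)(1.28) = -0.1632
V(P) = 0.8064,  V(Q) = 0.2016
ρ = -0.1632 / √(0.8064·0.2016) ≈ -0.4048

-0.4048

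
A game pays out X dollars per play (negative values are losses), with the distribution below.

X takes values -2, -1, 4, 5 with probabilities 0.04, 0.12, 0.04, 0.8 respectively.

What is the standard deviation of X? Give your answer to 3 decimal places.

E[X] = (-2)(0.04) + (-1)(0.12) + (4)(0.04) + (5)(0.8) = 3.96
E[X²] = (-2)²(0.04) + (-1)²(0.12) + (4)²(0.04) + (5)²(0.8) = 20.92
var(X) = E[X²] − (E[X])² = 20.92 − (3.96)² = 5.2384
SD(X) = √5.2384 ≈ 2.289

2.289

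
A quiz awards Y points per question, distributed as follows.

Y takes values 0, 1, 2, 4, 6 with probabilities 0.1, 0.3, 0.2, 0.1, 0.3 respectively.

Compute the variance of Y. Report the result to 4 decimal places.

5.0900

E[Y] = (0)(0.1) + (1)(0.3) + (2)(0.2) + (4)(0.1) + (6)(0.3) = 2.9
E[Y²] = (0)²(0.1) + (1)²(0.3) + (2)²(0.2) + (4)²(0.1) + (6)²(0.3) = 13.5
Var(Y) = E[Y²] − (E[Y])² = 13.5 − (2.9)² = 5.09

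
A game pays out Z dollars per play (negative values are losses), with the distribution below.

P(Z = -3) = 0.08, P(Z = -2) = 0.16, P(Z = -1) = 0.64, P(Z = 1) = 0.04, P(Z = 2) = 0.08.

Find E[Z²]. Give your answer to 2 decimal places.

E[Z²] = (-3)²(0.08) + (-2)²(0.16) + (-1)²(0.64) + (1)²(0.04) + (2)²(0.08) = 2.36

2.36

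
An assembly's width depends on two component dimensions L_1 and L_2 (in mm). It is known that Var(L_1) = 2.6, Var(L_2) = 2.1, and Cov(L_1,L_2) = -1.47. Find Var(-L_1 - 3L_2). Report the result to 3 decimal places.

12.680

Var(-L_1 - 3L_2) = (-1)²·Var(L_1) + (-3)²·Var(L_2) + 2·(-1)·(-3)·Cov(L_1,L_2)
= 1·2.6 + 9·2.1 + 6·-1.47 = 12.68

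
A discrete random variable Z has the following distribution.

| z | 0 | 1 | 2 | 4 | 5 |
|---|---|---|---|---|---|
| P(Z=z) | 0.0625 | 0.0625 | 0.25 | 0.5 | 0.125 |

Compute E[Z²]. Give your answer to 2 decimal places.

12.19

E[Z²] = (0)²(0.0625) + (1)²(0.0625) + (2)²(0.25) + (4)²(0.5) + (5)²(0.125) = 12.1875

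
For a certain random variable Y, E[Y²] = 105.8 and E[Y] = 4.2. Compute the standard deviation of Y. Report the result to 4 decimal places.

9.3894

V(Y) = 105.8 − (4.2)² = 88.16
σ(Y) = √88.16 ≈ 9.3894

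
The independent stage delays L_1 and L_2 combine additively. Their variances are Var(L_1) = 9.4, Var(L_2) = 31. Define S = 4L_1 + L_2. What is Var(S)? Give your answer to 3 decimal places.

181.400

By independence, Var(S) = (4)²Var(L_1) + (1)²Var(L_2)
= (4)²·9.4 + (1)²·31 = 181.4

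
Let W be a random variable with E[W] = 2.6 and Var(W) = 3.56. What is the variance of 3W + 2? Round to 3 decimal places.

32.040

Var(3W + 2) = (3)²·Var(W) = 9·3.56 = 32.04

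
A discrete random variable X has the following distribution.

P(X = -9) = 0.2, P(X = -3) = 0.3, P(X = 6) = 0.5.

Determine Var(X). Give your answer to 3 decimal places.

36.810

E[X] = (-9)(0.2) + (-3)(0.3) + (6)(0.5) = 0.3
E[X²] = (-9)²(0.2) + (-3)²(0.3) + (6)²(0.5) = 36.9
Var(X) = E[X²] − (E[X])² = 36.9 − (0.3)² = 36.81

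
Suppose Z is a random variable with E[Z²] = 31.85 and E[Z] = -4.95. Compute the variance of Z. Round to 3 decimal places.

V(Z) = 31.85 − (-4.95)² = 7.3475

7.348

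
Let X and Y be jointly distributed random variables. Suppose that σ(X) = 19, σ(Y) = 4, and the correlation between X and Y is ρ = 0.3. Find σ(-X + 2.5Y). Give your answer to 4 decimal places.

Var(X) = (19)² = 361;  Var(Y) = (4)² = 16
cov(X,Y) = ρ·σ(X)·σ(Y) = 0.3·19·4 = 22.8
Var(-X + 2.5Y) = (-1)²·Var(X) + (2.5)²·Var(Y) + 2·(-1)·(2.5)·cov(X,Y)
= 1·361 + 6.25·16 + -5·22.8 = 347
σ(-X + 2.5Y) = √347 ≈ 18.6279

18.6279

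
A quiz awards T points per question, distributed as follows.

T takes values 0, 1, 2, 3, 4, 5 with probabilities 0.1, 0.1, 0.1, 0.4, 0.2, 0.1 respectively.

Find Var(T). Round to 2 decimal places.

E[T] = (0)(0.1) + (1)(0.1) + (2)(0.1) + (3)(0.4) + (4)(0.2) + (5)(0.1) = 2.8
E[T²] = (0)²(0.1) + (1)²(0.1) + (2)²(0.1) + (3)²(0.4) + (4)²(0.2) + (5)²(0.1) = 9.8
Var(T) = E[T²] − (E[T])² = 9.8 − (2.8)² = 1.96

1.96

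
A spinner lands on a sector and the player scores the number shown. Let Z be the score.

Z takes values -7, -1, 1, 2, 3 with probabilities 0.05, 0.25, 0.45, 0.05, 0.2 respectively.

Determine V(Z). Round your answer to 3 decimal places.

4.848

E[Z] = (-7)(0.05) + (-1)(0.25) + (1)(0.45) + (2)(0.05) + (3)(0.2) = 0.55
E[Z²] = (-7)²(0.05) + (-1)²(0.25) + (1)²(0.45) + (2)²(0.05) + (3)²(0.2) = 5.15
V(Z) = E[Z²] − (E[Z])² = 5.15 − (0.55)² = 4.8475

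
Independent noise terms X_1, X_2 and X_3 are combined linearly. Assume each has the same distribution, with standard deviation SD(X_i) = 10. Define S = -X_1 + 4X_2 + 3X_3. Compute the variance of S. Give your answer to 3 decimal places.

2600.000

V(X_i) = (10)² = 100
By independence, V(S) = (-1)²V(X_1) + (4)²V(X_2) + (3)²V(X_3)
= (-1)²·100 + (4)²·100 + (3)²·100 = 2600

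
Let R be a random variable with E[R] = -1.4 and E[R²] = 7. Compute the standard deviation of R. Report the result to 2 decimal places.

V(R) = 7 − (-1.4)² = 5.04
SD(R) = √5.04 ≈ 2.24

2.24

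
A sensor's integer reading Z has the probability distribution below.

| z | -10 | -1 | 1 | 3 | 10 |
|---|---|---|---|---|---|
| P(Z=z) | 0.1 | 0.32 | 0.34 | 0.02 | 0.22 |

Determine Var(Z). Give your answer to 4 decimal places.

31.2016

E[Z] = (-10)(0.1) + (-1)(0.32) + (1)(0.34) + (3)(0.02) + (10)(0.22) = 1.28
E[Z²] = (-10)²(0.1) + (-1)²(0.32) + (1)²(0.34) + (3)²(0.02) + (10)²(0.22) = 32.84
Var(Z) = E[Z²] − (E[Z])² = 32.84 − (1.28)² = 31.2016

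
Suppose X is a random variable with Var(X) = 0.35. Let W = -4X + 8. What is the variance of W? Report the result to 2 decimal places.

Var(-4X + 8) = (-4)²·Var(X) = 16·0.35 = 5.6

5.60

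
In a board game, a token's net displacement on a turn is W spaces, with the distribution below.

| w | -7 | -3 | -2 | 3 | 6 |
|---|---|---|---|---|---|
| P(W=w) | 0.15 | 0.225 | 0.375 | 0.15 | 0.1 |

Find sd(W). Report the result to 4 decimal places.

3.7141

E[W] = (-7)(0.15) + (-3)(0.225) + (-2)(0.375) + (3)(0.15) + (6)(0.1) = -1.425
E[W²] = (-7)²(0.15) + (-3)²(0.225) + (-2)²(0.375) + (3)²(0.15) + (6)²(0.1) = 15.825
var(W) = E[W²] − (E[W])² = 15.825 − (-1.425)² = 13.794375
sd(W) = √13.794375 ≈ 3.7141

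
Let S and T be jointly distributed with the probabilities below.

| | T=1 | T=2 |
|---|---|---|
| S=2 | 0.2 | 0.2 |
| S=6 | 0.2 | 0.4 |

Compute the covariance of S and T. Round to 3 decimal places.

0.160

E[S] = 4.4,  E[T] = 1.6
E[ST] = 7.2
cov(S,T) = E[ST] − E[S]E[T] = 7.2 − (4.4)(1.6) = 0.16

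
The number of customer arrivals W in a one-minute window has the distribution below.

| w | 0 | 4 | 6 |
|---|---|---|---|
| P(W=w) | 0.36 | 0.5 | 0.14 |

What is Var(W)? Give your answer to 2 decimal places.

4.97

E[W] = (0)(0.36) + (4)(0.5) + (6)(0.14) = 2.84
E[W²] = (0)²(0.36) + (4)²(0.5) + (6)²(0.14) = 13.04
Var(W) = E[W²] − (E[W])² = 13.04 − (2.84)² = 4.9744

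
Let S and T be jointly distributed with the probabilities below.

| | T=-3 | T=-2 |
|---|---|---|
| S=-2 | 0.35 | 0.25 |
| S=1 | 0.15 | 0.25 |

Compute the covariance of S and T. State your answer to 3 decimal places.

0.150

E[S] = -0.8,  E[T] = -2.5
E[ST] = 2.15
cov(S,T) = E[ST] − E[S]E[T] = 2.15 − (-0.8)(-2.5) = 0.15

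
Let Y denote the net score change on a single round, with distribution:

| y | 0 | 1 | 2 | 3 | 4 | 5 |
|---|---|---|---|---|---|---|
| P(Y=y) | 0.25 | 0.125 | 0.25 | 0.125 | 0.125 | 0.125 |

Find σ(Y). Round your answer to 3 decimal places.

1.691

E[Y] = (0)(0.25) + (1)(0.125) + (2)(0.25) + (3)(0.125) + (4)(0.125) + (5)(0.125) = 2.125
E[Y²] = (0)²(0.25) + (1)²(0.125) + (2)²(0.25) + (3)²(0.125) + (4)²(0.125) + (5)²(0.125) = 7.375
Var(Y) = E[Y²] − (E[Y])² = 7.375 − (2.125)² = 2.859375
σ(Y) = √2.859375 ≈ 1.691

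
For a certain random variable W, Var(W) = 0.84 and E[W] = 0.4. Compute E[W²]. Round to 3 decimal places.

1.000

E[W²] = Var(W) + (E[W])² = 0.84 + (0.4)² = 1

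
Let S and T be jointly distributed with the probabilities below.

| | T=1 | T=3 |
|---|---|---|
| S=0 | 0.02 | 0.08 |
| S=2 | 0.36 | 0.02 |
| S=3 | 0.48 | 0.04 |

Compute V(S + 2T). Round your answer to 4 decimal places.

E[S] = 2.32,  E[T] = 1.28,  E[ST] = 2.64
V(S) = 6.2 − (2.32)² = 0.8176;  V(T) = 2.12 − (1.28)² = 0.4816
cov(S,T) = 2.64 − (2.32)(1.28) = -0.3296
V(S + 2T) = (1)²·0.8176 + (2)²·0.4816 + 2·(1)·(2)·-0.3296 = 1.4256

1.4256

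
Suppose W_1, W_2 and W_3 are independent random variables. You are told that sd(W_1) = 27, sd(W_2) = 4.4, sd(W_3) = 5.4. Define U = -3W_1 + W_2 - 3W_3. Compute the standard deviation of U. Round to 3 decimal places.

var(W_1) = 729, var(W_2) = 19.36, var(W_3) = 29.16
By independence, var(U) = (-3)²var(W_1) + (1)²var(W_2) + (-3)²var(W_3)
= (-3)²·729 + (1)²·19.36 + (-3)²·29.16 = 6842.8
sd(U) = √6842.8 ≈ 82.721

82.721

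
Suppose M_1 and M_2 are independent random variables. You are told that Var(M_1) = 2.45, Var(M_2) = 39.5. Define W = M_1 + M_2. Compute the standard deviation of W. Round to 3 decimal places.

By independence, Var(W) = (1)²Var(M_1) + (1)²Var(M_2)
= (1)²·2.45 + (1)²·39.5 = 41.95
SD(W) = √41.95 ≈ 6.477

6.477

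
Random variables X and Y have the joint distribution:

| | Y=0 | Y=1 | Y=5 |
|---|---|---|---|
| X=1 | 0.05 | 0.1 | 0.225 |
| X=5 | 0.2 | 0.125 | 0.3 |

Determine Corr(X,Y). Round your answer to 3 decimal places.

-0.141

E[X] = 3.5,  E[Y] = 2.85
E[XY] = 9.35
cov(X,Y) = E[XY] − E[X]E[Y] = 9.35 − (3.5)(2.85) = -0.625
Var(X) = 3.75,  Var(Y) = 5.2275
ρ = -0.625 / √(3.75·5.2275) ≈ -0.141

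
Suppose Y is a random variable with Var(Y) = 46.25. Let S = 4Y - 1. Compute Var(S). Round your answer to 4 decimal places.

740.0000

Var(4Y - 1) = (4)²·Var(Y) = 16·46.25 = 740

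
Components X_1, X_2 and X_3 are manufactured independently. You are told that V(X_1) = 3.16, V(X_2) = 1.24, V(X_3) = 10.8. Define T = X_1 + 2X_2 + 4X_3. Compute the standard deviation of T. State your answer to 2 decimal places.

13.45

By independence, V(T) = (1)²V(X_1) + (2)²V(X_2) + (4)²V(X_3)
= (1)²·3.16 + (2)²·1.24 + (4)²·10.8 = 180.92
σ(T) = √180.92 ≈ 13.45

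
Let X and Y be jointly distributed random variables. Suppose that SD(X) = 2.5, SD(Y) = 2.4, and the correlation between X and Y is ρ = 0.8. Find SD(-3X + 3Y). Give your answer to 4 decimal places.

4.6573

var(X) = (2.5)² = 6.25;  var(Y) = (2.4)² = 5.76
Cov(X,Y) = ρ·SD(X)·SD(Y) = 0.8·2.5·2.4 = 4.8
var(-3X + 3Y) = (-3)²·var(X) + (3)²·var(Y) + 2·(-3)·(3)·Cov(X,Y)
= 9·6.25 + 9·5.76 + -18·4.8 = 21.69
SD(-3X + 3Y) = √21.69 ≈ 4.6573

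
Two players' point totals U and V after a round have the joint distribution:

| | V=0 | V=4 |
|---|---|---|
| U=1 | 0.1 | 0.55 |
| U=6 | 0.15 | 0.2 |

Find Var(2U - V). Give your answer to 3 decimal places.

30.750

E[U] = 2.75,  E[V] = 3,  E[UV] = 7
Var(U) = 13.25 − (2.75)² = 5.6875;  Var(V) = 12 − (3)² = 3
Cov(U,V) = 7 − (2.75)(3) = -1.25
Var(2U - V) = (2)²·5.6875 + (-1)²·3 + 2·(2)·(-1)·-1.25 = 30.75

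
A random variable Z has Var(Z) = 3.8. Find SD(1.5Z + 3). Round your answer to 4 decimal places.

Var(1.5Z + 3) = (1.5)²·3.8 = 8.55
SD(1.5Z + 3) = √8.55 ≈ 2.9240

2.9240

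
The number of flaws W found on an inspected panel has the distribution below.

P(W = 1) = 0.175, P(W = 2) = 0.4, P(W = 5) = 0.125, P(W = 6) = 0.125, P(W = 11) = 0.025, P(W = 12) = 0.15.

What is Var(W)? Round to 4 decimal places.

14.4444

E[W] = (1)(0.175) + (2)(0.4) + (5)(0.125) + (6)(0.125) + (11)(0.025) + (12)(0.15) = 4.425
E[W²] = (1)²(0.175) + (2)²(0.4) + (5)²(0.125) + (6)²(0.125) + (11)²(0.025) + (12)²(0.15) = 34.025
Var(W) = E[W²] − (E[W])² = 34.025 − (4.425)² = 14.444375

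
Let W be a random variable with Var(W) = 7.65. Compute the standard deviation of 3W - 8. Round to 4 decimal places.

Var(3W - 8) = (3)²·7.65 = 68.85
σ(3W - 8) = √68.85 ≈ 8.2976

8.2976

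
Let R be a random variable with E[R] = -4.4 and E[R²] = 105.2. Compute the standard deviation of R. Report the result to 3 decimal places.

Var(R) = 105.2 − (-4.4)² = 85.84
sd(R) = √85.84 ≈ 9.265

9.265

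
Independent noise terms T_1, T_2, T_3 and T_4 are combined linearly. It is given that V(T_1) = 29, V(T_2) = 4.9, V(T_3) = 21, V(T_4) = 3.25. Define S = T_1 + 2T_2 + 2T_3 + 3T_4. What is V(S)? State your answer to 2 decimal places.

By independence, V(S) = (1)²V(T_1) + (2)²V(T_2) + (2)²V(T_3) + (3)²V(T_4)
= (1)²·29 + (2)²·4.9 + (2)²·21 + (3)²·3.25 = 161.85

161.85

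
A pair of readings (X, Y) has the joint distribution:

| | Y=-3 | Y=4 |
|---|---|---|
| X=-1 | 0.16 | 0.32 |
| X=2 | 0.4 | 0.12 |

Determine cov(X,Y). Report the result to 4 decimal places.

E[X] = 0.56,  E[Y] = 0.08
E[XY] = -2.24
cov(X,Y) = E[XY] − E[X]E[Y] = -2.24 − (0.56)(0.08) = -2.2848

-2.2848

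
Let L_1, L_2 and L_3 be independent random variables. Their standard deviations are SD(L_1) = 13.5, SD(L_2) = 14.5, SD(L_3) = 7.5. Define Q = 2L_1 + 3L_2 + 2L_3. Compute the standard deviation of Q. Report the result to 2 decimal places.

53.35

Var(L_1) = 182.25, Var(L_2) = 210.25, Var(L_3) = 56.25
By independence, Var(Q) = (2)²Var(L_1) + (3)²Var(L_2) + (2)²Var(L_3)
= (2)²·182.25 + (3)²·210.25 + (2)²·56.25 = 2846.25
SD(Q) = √2846.25 ≈ 53.35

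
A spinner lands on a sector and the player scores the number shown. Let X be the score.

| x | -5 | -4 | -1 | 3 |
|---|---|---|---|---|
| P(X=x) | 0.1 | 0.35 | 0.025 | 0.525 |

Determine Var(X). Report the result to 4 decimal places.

E[X] = (-5)(0.1) + (-4)(0.35) + (-1)(0.025) + (3)(0.525) = -0.35
E[X²] = (-5)²(0.1) + (-4)²(0.35) + (-1)²(0.025) + (3)²(0.525) = 12.85
Var(X) = E[X²] − (E[X])² = 12.85 − (-0.35)² = 12.7275

12.7275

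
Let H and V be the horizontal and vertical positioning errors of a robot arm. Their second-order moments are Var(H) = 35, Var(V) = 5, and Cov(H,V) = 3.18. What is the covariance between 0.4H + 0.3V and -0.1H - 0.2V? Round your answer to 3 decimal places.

Cov(0.4H + 0.3V, -0.1H - 0.2V) = (0.4)(-0.1)Var(H) + (0.3)(-0.2)Var(V) + [(0.4)(-0.2) + (0.3)(-0.1)]Cov(H,V)
= -0.04·35 + -0.06·5 + -0.11·3.18 = -2.0498

-2.050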